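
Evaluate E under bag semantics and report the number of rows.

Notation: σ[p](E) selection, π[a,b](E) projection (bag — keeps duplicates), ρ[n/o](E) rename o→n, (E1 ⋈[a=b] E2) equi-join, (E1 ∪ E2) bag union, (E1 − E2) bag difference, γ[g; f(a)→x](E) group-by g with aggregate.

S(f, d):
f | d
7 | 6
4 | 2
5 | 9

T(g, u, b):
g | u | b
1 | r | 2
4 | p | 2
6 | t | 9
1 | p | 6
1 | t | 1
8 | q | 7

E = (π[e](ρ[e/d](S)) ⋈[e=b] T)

Subexpression sizes:
  S → 3
  ρ[e/d](S) → 3
  π[e](ρ[e/d](S)) → 3
  T → 6
  (π[e](ρ[e/d](S)) ⋈[e=b] T) → 4

|E| = 4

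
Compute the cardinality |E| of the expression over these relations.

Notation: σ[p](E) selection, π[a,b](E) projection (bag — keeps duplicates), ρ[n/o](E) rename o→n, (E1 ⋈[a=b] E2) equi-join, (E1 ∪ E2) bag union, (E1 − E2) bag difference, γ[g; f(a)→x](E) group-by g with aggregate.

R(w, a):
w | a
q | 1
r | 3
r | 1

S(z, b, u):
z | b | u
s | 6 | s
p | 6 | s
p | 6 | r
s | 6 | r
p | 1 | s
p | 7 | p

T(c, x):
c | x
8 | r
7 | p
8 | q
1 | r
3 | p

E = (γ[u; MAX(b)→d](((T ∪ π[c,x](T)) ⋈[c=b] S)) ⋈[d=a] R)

Stepwise |·|:
  T → 5
  T → 5
  π[c,x](T) → 5
  (T ∪ π[c,x](T)) → 10
  S → 6
  ((T ∪ π[c,x](T)) ⋈[c=b] S) → 4
  γ[u; MAX(b)→d](((T ∪ π[c,x](T)) ⋈[c=b] S)) → 2
  R → 3
  (γ[u; MAX(b)→d](((T ∪ π[c,x](T)) ⋈[c=b] S)) ⋈[d=a] R) → 2

|E| = 2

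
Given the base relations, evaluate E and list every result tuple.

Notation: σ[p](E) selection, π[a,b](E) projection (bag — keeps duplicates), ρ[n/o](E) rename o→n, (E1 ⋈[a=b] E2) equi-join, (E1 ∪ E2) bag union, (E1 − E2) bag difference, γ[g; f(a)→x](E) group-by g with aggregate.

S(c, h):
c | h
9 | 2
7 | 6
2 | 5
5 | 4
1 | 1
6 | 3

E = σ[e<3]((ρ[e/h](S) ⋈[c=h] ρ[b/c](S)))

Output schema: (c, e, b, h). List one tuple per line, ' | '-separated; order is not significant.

Subexpression sizes:
  S → 6
  ρ[e/h](S) → 6
  S → 6
  ρ[b/c](S) → 6
  (ρ[e/h](S) ⋈[c=h] ρ[b/c](S)) → 4
  σ[e<3]((ρ[e/h](S) ⋈[c=h] ρ[b/c](S))) → 1

== RESULT ==
c | e | b | h
1 | 1 | 1 | 1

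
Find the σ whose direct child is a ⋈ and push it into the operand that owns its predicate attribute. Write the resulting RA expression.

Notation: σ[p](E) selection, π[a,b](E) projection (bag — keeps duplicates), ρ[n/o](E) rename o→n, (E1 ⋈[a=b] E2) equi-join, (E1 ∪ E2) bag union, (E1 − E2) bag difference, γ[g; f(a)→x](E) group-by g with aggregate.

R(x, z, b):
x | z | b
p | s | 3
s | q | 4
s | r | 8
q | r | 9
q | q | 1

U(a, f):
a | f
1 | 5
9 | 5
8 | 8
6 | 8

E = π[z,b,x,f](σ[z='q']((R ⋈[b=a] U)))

σ filters on z, owned by the left side.
E' = π[z,b,x,f]((σ[z='q'](R) ⋈[b=a] U))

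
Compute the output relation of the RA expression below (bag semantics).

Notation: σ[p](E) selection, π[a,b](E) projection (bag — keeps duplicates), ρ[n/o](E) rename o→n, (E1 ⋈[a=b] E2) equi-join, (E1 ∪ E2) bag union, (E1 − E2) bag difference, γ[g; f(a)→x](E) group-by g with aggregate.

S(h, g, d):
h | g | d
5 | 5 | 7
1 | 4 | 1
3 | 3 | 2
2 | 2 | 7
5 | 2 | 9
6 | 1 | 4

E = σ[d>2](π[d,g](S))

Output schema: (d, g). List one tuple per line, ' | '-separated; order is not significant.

Per-node cardinality:
  S → 6
  π[d,g](S) → 6
  σ[d>2](π[d,g](S)) → 4

== RESULT ==
d | g
4 | 1
7 | 2
7 | 5
9 | 2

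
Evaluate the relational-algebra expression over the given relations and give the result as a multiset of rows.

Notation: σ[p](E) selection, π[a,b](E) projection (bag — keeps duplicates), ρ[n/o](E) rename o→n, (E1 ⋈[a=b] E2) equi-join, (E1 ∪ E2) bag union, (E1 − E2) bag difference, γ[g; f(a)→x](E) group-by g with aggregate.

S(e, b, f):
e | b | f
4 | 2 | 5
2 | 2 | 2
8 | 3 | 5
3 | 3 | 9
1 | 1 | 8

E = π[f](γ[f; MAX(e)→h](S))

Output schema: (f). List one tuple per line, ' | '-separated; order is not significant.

Row counts bottom-up:
  S → 5
  γ[f; MAX(e)→h](S) → 4
  π[f](γ[f; MAX(e)→h](S)) → 4

== RESULT ==
f
2
5
8
9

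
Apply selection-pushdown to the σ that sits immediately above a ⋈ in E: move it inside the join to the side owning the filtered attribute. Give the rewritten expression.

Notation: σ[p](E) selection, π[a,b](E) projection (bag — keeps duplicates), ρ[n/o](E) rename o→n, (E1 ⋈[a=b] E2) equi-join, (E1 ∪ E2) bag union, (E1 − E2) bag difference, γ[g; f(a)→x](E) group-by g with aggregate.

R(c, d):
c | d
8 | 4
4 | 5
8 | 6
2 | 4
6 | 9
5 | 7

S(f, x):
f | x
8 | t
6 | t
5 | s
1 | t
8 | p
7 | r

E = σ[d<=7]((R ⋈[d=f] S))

σ filters on d, owned by the left side.
E' = (σ[d<=7](R) ⋈[d=f] S)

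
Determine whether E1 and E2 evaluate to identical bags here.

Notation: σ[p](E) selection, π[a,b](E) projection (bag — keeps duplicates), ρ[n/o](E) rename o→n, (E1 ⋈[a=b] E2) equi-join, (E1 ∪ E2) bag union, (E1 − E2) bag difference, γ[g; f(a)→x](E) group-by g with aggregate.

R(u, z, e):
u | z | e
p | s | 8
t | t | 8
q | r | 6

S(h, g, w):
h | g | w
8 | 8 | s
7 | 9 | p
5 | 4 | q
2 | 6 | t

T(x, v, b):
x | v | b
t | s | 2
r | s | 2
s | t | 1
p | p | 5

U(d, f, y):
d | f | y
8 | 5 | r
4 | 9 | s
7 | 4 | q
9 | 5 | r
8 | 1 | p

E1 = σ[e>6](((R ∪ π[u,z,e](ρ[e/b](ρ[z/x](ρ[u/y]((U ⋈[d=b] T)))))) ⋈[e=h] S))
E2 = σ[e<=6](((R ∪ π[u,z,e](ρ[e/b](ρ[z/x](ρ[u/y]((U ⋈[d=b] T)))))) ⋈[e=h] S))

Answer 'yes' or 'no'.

E1 subexpression sizes:
  R → 3
  U → 5
  T → 4
  (U ⋈[d=b] T) → 0
  ρ[u/y]((U ⋈[d=b] T)) → 0
  ρ[z/x](ρ[u/y]((U ⋈[d=b] T))) → 0
  ρ[e/b](ρ[z/x](ρ[u/y]((U ⋈[d=b] T)))) → 0
  π[u,z,e](ρ[e/b](ρ[z/x](ρ[u/y]((U ⋈[d=b] T))))) → 0
  (R ∪ π[u,z,e](ρ[e/b](ρ[z/x](ρ[u/y]((U ⋈[d=b] T)))))) → 3
  S → 4
  ((R ∪ π[u,z,e](ρ[e/b](ρ[z/x](ρ[u/y]((U ⋈[d=b] T)))))) ⋈[e=h] S) → 2
  σ[e>6](((R ∪ π[u,z,e](ρ[e/b](ρ[z/x](ρ[u/y]((U ⋈[d=b] T)))))) ⋈[e=h] S)) → 2
E2 subexpression sizes:
  R → 3
  U → 5
  T → 4
  (U ⋈[d=b] T) → 0
  ρ[u/y]((U ⋈[d=b] T)) → 0
  ρ[z/x](ρ[u/y]((U ⋈[d=b] T))) → 0
  ρ[e/b](ρ[z/x](ρ[u/y]((U ⋈[d=b] T)))) → 0
  π[u,z,e](ρ[e/b](ρ[z/x](ρ[u/y]((U ⋈[d=b] T))))) → 0
  (R ∪ π[u,z,e](ρ[e/b](ρ[z/x](ρ[u/y]((U ⋈[d=b] T)))))) → 3
  S → 4
  ((R ∪ π[u,z,e](ρ[e/b](ρ[z/x](ρ[u/y]((U ⋈[d=b] T)))))) ⋈[e=h] S) → 2
  σ[e<=6](((R ∪ π[u,z,e](ρ[e/b](ρ[z/x](ρ[u/y]((U ⋈[d=b] T)))))) ⋈[e=h] S)) → 0

E1 result:
u | z | e | h | g | w
p | s | 8 | 8 | 8 | s
t | t | 8 | 8 | 8 | s
E2 result:
u | z | e | h | g | w
(0 rows)
Witness: ('t', 't', 8, 8, 8, 's') appears 1× in E1 but 0× in E2.

no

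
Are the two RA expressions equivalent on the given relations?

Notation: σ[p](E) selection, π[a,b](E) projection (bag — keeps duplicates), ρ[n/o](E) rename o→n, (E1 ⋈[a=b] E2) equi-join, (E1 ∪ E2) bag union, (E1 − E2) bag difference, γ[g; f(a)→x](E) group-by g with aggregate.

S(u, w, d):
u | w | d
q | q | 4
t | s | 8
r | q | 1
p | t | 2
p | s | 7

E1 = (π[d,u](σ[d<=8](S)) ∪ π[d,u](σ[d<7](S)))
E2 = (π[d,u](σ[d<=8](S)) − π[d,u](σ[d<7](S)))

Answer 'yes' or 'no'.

E1 per-node cardinality:
  S → 5
  σ[d<=8](S) → 5
  π[d,u](σ[d<=8](S)) → 5
  S → 5
  σ[d<7](S) → 3
  π[d,u](σ[d<7](S)) → 3
  (π[d,u](σ[d<=8](S)) ∪ π[d,u](σ[d<7](S))) → 8
E2 per-node cardinality:
  S → 5
  σ[d<=8](S) → 5
  π[d,u](σ[d<=8](S)) → 5
  S → 5
  σ[d<7](S) → 3
  π[d,u](σ[d<7](S)) → 3
  (π[d,u](σ[d<=8](S)) − π[d,u](σ[d<7](S))) → 2

E1 result:
d | u
1 | r
1 | r
2 | p
2 | p
4 | q
4 | q
7 | p
8 | t
E2 result:
d | u
7 | p
8 | t
Witness: (4, 'q') appears 2× in E1 but 0× in E2.

no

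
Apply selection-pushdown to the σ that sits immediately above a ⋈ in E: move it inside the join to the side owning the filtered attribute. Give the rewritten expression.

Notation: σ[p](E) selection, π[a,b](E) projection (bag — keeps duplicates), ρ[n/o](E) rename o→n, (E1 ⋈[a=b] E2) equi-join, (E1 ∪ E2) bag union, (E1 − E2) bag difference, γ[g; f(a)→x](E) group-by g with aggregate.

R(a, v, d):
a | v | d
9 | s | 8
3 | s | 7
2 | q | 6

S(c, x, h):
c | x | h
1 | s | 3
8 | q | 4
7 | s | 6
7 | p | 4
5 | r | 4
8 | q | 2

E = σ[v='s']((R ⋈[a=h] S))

σ filters on v, owned by the left side.
E' = (σ[v='s'](R) ⋈[a=h] S)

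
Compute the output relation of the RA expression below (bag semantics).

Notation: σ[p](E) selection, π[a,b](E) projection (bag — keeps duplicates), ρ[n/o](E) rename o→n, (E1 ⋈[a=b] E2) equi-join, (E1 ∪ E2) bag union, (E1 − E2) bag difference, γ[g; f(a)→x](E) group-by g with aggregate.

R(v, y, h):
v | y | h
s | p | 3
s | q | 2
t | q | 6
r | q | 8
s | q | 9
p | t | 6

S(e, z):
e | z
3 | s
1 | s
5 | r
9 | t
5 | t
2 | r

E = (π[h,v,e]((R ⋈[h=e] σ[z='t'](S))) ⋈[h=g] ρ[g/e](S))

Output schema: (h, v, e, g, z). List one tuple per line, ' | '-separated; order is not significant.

Row counts bottom-up:
  R → 6
  S → 6
  σ[z='t'](S) → 2
  (R ⋈[h=e] σ[z='t'](S)) → 1
  π[h,v,e]((R ⋈[h=e] σ[z='t'](S))) → 1
  S → 6
  ρ[g/e](S) → 6
  (π[h,v,e]((R ⋈[h=e] σ[z='t'](S))) ⋈[h=g] ρ[g/e](S)) → 1

== RESULT ==
h | v | e | g | z
9 | s | 9 | 9 | t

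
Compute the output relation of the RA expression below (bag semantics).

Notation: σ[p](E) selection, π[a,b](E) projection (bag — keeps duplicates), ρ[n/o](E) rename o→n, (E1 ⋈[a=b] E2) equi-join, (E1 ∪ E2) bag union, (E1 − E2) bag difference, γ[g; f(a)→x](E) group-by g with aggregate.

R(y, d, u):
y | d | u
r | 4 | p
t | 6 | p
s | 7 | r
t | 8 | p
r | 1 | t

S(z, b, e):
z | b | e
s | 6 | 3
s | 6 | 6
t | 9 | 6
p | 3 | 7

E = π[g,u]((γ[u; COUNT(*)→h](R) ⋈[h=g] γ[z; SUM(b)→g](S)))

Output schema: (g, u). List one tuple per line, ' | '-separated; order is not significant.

Stepwise |·|:
  R → 5
  γ[u; COUNT(*)→h](R) → 3
  S → 4
  γ[z; SUM(b)→g](S) → 3
  (γ[u; COUNT(*)→h](R) ⋈[h=g] γ[z; SUM(b)→g](S)) → 1
  π[g,u]((γ[u; COUNT(*)→h](R) ⋈[h=g] γ[z; SUM(b)→g](S))) → 1

== RESULT ==
g | u
3 | p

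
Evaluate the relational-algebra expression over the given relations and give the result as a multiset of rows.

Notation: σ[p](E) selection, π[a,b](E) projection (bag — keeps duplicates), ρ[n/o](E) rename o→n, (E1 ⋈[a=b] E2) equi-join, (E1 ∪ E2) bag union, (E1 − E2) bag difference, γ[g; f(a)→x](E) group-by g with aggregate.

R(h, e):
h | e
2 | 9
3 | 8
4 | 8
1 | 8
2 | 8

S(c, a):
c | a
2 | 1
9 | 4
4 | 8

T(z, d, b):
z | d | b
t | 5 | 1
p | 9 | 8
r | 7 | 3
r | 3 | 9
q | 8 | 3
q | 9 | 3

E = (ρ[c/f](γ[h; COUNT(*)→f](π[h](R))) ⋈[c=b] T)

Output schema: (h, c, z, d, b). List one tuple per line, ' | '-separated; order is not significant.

Per-node cardinality:
  R → 5
  π[h](R) → 5
  γ[h; COUNT(*)→f](π[h](R)) → 4
  ρ[c/f](γ[h; COUNT(*)→f](π[h](R))) → 4
  T → 6
  (ρ[c/f](γ[h; COUNT(*)→f](π[h](R))) ⋈[c=b] T) → 3

== RESULT ==
h | c | z | d | b
1 | 1 | t | 5 | 1
3 | 1 | t | 5 | 1
4 | 1 | t | 5 | 1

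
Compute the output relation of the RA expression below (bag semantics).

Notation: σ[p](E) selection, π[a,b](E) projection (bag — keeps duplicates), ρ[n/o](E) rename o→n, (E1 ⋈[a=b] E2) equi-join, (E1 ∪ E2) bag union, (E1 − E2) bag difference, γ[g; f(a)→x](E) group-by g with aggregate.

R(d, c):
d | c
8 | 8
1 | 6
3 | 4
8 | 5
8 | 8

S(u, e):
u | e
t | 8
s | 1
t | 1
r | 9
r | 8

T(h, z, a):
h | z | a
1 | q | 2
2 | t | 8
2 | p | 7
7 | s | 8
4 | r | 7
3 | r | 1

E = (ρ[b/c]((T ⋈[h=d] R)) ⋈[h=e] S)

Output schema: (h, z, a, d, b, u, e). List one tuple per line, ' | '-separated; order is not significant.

Stepwise |·|:
  T → 6
  R → 5
  (T ⋈[h=d] R) → 2
  ρ[b/c]((T ⋈[h=d] R)) → 2
  S → 5
  (ρ[b/c]((T ⋈[h=d] R)) ⋈[h=e] S) → 2

== RESULT ==
h | z | a | d | b | u | e
1 | q | 2 | 1 | 6 | s | 1
1 | q | 2 | 1 | 6 | t | 1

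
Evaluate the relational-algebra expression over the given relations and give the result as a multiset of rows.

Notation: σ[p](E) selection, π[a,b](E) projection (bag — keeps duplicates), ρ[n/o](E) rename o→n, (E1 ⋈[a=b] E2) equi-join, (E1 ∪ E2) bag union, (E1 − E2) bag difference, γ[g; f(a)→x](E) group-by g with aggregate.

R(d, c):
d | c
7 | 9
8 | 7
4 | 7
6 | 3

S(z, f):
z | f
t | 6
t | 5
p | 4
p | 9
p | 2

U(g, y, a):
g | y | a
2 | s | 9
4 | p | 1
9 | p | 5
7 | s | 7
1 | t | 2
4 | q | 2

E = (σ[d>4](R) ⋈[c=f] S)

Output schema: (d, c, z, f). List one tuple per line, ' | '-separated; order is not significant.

Per-node cardinality:
  R → 4
  σ[d>4](R) → 3
  S → 5
  (σ[d>4](R) ⋈[c=f] S) → 1

== RESULT ==
d | c | z | f
7 | 9 | p | 9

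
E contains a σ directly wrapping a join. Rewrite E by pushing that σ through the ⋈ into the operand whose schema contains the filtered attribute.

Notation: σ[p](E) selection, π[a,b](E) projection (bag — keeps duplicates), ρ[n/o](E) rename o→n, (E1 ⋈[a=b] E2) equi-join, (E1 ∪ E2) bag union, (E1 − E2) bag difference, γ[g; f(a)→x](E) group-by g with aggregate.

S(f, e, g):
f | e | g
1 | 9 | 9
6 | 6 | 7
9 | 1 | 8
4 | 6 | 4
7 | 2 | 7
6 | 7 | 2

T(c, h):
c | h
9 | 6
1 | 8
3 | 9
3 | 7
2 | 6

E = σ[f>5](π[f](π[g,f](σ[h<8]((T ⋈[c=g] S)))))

σ filters on h, owned by the left side.
E' = σ[f>5](π[f](π[g,f]((σ[h<8](T) ⋈[c=g] S))))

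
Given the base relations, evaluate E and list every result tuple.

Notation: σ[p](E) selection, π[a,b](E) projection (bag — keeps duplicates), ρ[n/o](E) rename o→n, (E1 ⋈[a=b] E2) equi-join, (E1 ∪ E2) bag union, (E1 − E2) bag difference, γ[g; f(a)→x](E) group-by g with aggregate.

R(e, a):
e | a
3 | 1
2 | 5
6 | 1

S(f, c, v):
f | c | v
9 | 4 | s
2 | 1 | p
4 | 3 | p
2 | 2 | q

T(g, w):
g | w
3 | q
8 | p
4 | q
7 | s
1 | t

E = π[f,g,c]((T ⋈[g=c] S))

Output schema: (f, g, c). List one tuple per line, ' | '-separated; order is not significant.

Stepwise |·|:
  T → 5
  S → 4
  (T ⋈[g=c] S) → 3
  π[f,g,c]((T ⋈[g=c] S)) → 3

== RESULT ==
f | g | c
2 | 1 | 1
4 | 3 | 3
9 | 4 | 4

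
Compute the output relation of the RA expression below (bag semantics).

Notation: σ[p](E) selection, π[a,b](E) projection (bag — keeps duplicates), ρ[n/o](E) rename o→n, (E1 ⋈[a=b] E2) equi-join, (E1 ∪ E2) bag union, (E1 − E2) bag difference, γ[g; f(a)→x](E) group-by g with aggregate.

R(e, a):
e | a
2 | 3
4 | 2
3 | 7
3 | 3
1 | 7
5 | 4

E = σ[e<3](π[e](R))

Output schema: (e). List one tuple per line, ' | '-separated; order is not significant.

Row counts bottom-up:
  R → 6
  π[e](R) → 6
  σ[e<3](π[e](R)) → 2

== RESULT ==
e
1
2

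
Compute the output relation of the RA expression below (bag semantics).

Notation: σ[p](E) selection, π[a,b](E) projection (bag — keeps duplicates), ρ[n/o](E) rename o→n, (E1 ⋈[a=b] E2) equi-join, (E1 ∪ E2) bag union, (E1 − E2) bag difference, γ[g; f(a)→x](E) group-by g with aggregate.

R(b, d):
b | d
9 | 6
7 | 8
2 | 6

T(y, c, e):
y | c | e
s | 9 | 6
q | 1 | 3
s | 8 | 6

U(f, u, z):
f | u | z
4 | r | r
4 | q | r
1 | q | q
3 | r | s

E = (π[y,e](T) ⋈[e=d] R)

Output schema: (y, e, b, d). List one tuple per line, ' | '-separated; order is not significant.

Per-node cardinality:
  T → 3
  π[y,e](T) → 3
  R → 3
  (π[y,e](T) ⋈[e=d] R) → 4

== RESULT ==
y | e | b | d
s | 6 | 2 | 6
s | 6 | 2 | 6
s | 6 | 9 | 6
s | 6 | 9 | 6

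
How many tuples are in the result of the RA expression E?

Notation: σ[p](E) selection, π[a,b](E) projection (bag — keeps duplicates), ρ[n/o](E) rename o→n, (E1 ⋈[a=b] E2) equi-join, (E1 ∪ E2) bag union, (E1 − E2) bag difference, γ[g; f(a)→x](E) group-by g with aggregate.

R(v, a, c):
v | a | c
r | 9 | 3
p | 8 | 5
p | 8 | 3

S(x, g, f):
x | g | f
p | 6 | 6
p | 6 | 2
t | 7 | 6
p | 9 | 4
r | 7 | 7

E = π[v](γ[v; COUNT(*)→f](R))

Stepwise |·|:
  R → 3
  γ[v; COUNT(*)→f](R) → 2
  π[v](γ[v; COUNT(*)→f](R)) → 2

|E| = 2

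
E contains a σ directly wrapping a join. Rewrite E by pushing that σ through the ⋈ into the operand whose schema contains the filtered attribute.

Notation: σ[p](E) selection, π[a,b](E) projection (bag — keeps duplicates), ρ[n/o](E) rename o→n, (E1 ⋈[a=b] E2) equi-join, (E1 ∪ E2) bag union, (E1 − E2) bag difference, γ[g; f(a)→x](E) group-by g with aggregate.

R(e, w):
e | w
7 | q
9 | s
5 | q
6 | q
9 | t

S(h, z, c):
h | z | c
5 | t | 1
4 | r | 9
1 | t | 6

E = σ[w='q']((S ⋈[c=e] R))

σ filters on w, owned by the right side.
E' = (S ⋈[c=e] σ[w='q'](R))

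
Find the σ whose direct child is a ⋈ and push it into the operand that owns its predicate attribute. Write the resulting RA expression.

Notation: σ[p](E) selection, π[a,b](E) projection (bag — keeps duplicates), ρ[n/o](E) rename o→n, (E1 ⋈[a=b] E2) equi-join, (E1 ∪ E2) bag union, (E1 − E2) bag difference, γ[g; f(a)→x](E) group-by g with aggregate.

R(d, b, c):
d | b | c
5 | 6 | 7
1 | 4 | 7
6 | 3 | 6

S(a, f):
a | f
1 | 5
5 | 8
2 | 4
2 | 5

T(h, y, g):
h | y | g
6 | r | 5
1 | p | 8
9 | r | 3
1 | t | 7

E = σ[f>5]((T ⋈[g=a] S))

σ filters on f, owned by the right side.
E' = (T ⋈[g=a] σ[f>5](S))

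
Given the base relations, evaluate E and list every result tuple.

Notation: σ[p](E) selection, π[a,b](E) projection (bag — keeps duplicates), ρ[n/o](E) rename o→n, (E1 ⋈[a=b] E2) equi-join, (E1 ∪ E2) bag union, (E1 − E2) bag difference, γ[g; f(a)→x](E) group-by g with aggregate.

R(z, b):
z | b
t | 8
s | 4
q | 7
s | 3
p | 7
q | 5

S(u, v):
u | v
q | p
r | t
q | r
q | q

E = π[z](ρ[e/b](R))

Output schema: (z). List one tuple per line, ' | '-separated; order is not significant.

Stepwise |·|:
  R → 6
  ρ[e/b](R) → 6
  π[z](ρ[e/b](R)) → 6

== RESULT ==
z
p
q
q
s
s
t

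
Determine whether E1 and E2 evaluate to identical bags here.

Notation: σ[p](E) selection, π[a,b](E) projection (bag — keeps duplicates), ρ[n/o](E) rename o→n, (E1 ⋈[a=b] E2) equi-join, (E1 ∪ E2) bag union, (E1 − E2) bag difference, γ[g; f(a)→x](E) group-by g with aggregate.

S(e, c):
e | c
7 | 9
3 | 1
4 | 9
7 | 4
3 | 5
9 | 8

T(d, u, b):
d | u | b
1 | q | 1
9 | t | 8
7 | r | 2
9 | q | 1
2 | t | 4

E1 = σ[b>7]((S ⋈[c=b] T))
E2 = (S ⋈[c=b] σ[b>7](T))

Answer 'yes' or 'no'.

E1 subexpression sizes:
  S → 6
  T → 5
  (S ⋈[c=b] T) → 4
  σ[b>7]((S ⋈[c=b] T)) → 1
E2 subexpression sizes:
  S → 6
  T → 5
  σ[b>7](T) → 1
  (S ⋈[c=b] σ[b>7](T)) → 1

E1 and E2 produce the same multiset:
e | c | d | u | b
9 | 8 | 9 | t | 8

yes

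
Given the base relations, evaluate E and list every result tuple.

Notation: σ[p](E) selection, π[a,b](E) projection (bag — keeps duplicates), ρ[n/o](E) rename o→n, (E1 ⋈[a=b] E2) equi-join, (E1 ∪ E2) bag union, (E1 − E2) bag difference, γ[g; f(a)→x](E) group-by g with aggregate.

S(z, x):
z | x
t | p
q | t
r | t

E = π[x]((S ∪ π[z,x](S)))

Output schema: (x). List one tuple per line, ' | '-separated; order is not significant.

Row counts bottom-up:
  S → 3
  S → 3
  π[z,x](S) → 3
  (S ∪ π[z,x](S)) → 6
  π[x]((S ∪ π[z,x](S))) → 6

== RESULT ==
x
p
p
t
t
t
t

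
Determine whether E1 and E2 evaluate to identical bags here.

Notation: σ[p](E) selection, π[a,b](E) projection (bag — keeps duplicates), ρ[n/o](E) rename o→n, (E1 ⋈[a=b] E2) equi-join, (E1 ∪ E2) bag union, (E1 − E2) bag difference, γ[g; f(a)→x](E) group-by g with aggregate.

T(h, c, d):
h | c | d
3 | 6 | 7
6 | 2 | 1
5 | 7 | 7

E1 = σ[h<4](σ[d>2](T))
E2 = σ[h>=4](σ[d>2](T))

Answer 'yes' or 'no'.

E1 subexpression sizes:
  T → 3
  σ[d>2](T) → 2
  σ[h<4](σ[d>2](T)) → 1
E2 subexpression sizes:
  T → 3
  σ[d>2](T) → 2
  σ[h>=4](σ[d>2](T)) → 1

E1 result:
h | c | d
3 | 6 | 7
E2 result:
h | c | d
5 | 7 | 7
Witness: (5, 7, 7) appears 0× in E1 but 1× in E2.

no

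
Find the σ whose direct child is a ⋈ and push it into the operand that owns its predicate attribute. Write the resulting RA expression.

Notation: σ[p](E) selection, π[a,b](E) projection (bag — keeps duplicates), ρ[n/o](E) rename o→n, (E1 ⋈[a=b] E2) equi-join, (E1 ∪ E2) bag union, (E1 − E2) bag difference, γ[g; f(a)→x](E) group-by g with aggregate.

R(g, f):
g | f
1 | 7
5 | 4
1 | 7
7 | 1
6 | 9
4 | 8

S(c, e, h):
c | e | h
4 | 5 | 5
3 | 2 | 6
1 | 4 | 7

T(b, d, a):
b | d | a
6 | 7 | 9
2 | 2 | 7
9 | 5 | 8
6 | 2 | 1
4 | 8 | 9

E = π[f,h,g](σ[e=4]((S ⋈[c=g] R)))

σ filters on e, owned by the left side.
E' = π[f,h,g]((σ[e=4](S) ⋈[c=g] R))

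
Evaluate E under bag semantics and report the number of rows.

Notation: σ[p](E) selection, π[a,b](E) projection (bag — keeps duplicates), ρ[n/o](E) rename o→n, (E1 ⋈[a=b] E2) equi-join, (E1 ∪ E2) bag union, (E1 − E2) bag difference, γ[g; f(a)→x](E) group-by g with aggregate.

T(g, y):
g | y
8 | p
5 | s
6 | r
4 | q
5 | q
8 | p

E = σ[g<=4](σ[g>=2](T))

Row counts bottom-up:
  T → 6
  σ[g>=2](T) → 6
  σ[g<=4](σ[g>=2](T)) → 1

|E| = 1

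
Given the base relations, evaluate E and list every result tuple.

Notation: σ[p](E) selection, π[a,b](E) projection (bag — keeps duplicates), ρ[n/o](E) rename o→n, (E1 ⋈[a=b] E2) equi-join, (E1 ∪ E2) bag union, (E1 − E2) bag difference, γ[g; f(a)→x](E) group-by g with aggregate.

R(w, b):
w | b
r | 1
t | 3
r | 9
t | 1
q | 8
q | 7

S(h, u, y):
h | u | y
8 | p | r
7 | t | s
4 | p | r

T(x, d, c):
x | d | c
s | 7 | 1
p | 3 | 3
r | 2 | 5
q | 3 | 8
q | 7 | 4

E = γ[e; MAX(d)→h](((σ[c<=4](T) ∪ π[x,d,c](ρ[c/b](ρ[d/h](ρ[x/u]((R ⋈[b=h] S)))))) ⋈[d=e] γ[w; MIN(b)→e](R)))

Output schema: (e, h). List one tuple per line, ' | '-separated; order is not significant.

Row counts bottom-up:
  T → 5
  σ[c<=4](T) → 3
  R → 6
  S → 3
  (R ⋈[b=h] S) → 2
  ρ[x/u]((R ⋈[b=h] S)) → 2
  ρ[d/h](ρ[x/u]((R ⋈[b=h] S))) → 2
  ρ[c/b](ρ[d/h](ρ[x/u]((R ⋈[b=h] S)))) → 2
  π[x,d,c](ρ[c/b](ρ[d/h](ρ[x/u]((R ⋈[b=h] S))))) → 2
  (σ[c<=4](T) ∪ π[x,d,c](ρ[c/b](ρ[d/h](ρ[x/u]((R ⋈[b=h] S)))))) → 5
  R → 6
  γ[w; MIN(b)→e](R) → 3
  ((σ[c<=4](T) ∪ π[x,d,c](ρ[c/b](ρ[d/h](ρ[x/u]((R ⋈[b=h] S)))))) ⋈[d=e] γ[w; MIN(b)→e](R)) → 3
  γ[e; MAX(d)→h](((σ[c<=4](T) ∪ π[x,d,c](ρ[c/b](ρ[d/h](ρ[x/u]((R ⋈[b=h] S)))))) ⋈[d=e] γ[w; MIN(b)→e](R))) → 1

== RESULT ==
e | h
7 | 7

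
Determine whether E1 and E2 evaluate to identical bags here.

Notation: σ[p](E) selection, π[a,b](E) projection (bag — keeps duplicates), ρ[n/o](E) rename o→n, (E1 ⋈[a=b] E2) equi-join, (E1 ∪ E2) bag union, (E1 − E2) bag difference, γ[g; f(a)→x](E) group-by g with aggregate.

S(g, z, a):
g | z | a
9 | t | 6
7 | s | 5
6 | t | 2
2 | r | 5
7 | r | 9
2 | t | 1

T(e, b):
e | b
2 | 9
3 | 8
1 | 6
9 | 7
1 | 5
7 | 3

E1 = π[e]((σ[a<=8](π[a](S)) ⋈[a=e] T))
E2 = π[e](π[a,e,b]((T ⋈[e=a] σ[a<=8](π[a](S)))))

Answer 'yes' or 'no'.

E1 stepwise |·|:
  S → 6
  π[a](S) → 6
  σ[a<=8](π[a](S)) → 5
  T → 6
  (σ[a<=8](π[a](S)) ⋈[a=e] T) → 3
  π[e]((σ[a<=8](π[a](S)) ⋈[a=e] T)) → 3
E2 stepwise |·|:
  T → 6
  S → 6
  π[a](S) → 6
  σ[a<=8](π[a](S)) → 5
  (T ⋈[e=a] σ[a<=8](π[a](S))) → 3
  π[a,e,b]((T ⋈[e=a] σ[a<=8](π[a](S)))) → 3
  π[e](π[a,e,b]((T ⋈[e=a] σ[a<=8](π[a](S))))) → 3

E1 and E2 produce the same multiset:
e
1
1
2

yes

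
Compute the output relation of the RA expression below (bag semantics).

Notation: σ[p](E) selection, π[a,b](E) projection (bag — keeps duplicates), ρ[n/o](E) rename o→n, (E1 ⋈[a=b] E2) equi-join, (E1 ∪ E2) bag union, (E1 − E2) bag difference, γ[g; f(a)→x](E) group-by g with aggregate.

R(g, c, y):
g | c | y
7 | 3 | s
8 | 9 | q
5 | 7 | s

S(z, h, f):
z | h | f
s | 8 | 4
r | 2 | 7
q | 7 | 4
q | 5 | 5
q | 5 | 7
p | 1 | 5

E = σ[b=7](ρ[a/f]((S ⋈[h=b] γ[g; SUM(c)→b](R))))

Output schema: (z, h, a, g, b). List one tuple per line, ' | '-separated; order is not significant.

Row counts bottom-up:
  S → 6
  R → 3
  γ[g; SUM(c)→b](R) → 3
  (S ⋈[h=b] γ[g; SUM(c)→b](R)) → 1
  ρ[a/f]((S ⋈[h=b] γ[g; SUM(c)→b](R))) → 1
  σ[b=7](ρ[a/f]((S ⋈[h=b] γ[g; SUM(c)→b](R)))) → 1

== RESULT ==
z | h | a | g | b
q | 7 | 4 | 5 | 7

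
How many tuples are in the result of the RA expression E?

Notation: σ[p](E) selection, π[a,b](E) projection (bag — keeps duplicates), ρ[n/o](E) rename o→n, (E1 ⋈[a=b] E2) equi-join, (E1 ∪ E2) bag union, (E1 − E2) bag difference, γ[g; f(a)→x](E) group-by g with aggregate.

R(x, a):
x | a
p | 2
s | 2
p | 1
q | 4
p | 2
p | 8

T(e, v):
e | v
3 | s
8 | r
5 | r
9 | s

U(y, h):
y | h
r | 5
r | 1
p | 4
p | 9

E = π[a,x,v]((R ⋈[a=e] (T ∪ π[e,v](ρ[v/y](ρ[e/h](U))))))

Stepwise |·|:
  R → 6
  T → 4
  U → 4
  ρ[e/h](U) → 4
  ρ[v/y](ρ[e/h](U)) → 4
  π[e,v](ρ[v/y](ρ[e/h](U))) → 4
  (T ∪ π[e,v](ρ[v/y](ρ[e/h](U)))) → 8
  (R ⋈[a=e] (T ∪ π[e,v](ρ[v/y](ρ[e/h](U))))) → 3
  π[a,x,v]((R ⋈[a=e] (T ∪ π[e,v](ρ[v/y](ρ[e/h](U)))))) → 3

|E| = 3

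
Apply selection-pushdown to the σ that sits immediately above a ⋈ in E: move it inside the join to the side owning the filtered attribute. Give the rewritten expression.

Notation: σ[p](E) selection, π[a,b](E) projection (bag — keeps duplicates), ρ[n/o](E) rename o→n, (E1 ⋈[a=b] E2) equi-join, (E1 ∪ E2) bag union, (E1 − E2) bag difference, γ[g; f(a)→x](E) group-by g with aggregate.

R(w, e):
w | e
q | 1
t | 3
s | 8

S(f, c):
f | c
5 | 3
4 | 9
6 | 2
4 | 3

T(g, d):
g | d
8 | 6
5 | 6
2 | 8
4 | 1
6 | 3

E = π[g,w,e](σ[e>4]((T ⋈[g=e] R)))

σ filters on e, owned by the right side.
E' = π[g,w,e]((T ⋈[g=e] σ[e>4](R)))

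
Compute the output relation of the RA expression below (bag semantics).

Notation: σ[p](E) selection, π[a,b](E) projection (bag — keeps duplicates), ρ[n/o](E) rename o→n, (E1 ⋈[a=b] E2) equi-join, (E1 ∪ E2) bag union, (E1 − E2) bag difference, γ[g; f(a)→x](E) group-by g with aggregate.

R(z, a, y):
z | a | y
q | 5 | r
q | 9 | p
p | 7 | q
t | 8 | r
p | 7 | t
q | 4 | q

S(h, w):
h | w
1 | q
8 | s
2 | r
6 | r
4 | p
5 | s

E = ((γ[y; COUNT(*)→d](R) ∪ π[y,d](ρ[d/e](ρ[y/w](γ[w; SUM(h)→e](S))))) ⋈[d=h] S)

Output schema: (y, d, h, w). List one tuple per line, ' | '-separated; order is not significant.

Subexpression sizes:
  R → 6
  γ[y; COUNT(*)→d](R) → 4
  S → 6
  γ[w; SUM(h)→e](S) → 4
  ρ[y/w](γ[w; SUM(h)→e](S)) → 4
  ρ[d/e](ρ[y/w](γ[w; SUM(h)→e](S))) → 4
  π[y,d](ρ[d/e](ρ[y/w](γ[w; SUM(h)→e](S)))) → 4
  (γ[y; COUNT(*)→d](R) ∪ π[y,d](ρ[d/e](ρ[y/w](γ[w; SUM(h)→e](S))))) → 8
  S → 6
  ((γ[y; COUNT(*)→d](R) ∪ π[y,d](ρ[d/e](ρ[y/w](γ[w; SUM(h)→e](S))))) ⋈[d=h] S) → 7

== RESULT ==
y | d | h | w
p | 1 | 1 | q
p | 4 | 4 | p
q | 1 | 1 | q
q | 2 | 2 | r
r | 2 | 2 | r
r | 8 | 8 | s
t | 1 | 1 | q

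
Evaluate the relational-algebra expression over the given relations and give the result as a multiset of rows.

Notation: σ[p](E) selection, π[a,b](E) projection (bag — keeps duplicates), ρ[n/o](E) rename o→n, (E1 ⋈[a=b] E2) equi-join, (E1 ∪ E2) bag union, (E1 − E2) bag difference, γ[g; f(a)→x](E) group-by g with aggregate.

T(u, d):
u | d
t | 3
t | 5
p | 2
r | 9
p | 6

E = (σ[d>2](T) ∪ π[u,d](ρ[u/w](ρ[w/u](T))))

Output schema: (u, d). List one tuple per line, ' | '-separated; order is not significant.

Per-node cardinality:
  T → 5
  σ[d>2](T) → 4
  T → 5
  ρ[w/u](T) → 5
  ρ[u/w](ρ[w/u](T)) → 5
  π[u,d](ρ[u/w](ρ[w/u](T))) → 5
  (σ[d>2](T) ∪ π[u,d](ρ[u/w](ρ[w/u](T)))) → 9

== RESULT ==
u | d
p | 2
p | 6
p | 6
r | 9
r | 9
t | 3
t | 3
t | 5
t | 5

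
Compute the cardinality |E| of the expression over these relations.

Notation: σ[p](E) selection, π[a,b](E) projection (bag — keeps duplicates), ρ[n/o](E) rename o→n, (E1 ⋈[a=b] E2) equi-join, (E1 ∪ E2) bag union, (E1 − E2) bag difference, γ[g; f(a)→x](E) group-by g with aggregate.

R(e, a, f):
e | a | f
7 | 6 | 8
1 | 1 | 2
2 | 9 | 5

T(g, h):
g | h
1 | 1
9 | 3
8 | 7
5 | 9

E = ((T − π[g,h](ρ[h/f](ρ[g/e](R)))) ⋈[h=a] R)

Row counts bottom-up:
  T → 4
  R → 3
  ρ[g/e](R) → 3
  ρ[h/f](ρ[g/e](R)) → 3
  π[g,h](ρ[h/f](ρ[g/e](R))) → 3
  (T − π[g,h](ρ[h/f](ρ[g/e](R)))) → 4
  R → 3
  ((T − π[g,h](ρ[h/f](ρ[g/e](R)))) ⋈[h=a] R) → 2

|E| = 2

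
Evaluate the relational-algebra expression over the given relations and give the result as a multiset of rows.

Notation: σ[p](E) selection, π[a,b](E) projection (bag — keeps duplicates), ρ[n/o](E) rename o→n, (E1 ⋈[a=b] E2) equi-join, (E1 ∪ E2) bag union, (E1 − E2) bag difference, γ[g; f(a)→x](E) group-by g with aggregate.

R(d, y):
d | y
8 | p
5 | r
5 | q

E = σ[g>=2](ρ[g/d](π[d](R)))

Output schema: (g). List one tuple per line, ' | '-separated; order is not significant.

Row counts bottom-up:
  R → 3
  π[d](R) → 3
  ρ[g/d](π[d](R)) → 3
  σ[g>=2](ρ[g/d](π[d](R))) → 3

== RESULT ==
g
5
5
8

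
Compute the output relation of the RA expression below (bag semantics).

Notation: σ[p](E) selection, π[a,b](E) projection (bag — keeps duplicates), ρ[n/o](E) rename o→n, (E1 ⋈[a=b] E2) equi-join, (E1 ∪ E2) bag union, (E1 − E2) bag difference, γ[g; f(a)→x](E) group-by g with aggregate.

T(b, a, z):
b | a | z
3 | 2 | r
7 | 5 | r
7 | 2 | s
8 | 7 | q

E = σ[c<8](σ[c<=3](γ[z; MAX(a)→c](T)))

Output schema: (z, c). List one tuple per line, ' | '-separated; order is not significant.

Row counts bottom-up:
  T → 4
  γ[z; MAX(a)→c](T) → 3
  σ[c<=3](γ[z; MAX(a)→c](T)) → 1
  σ[c<8](σ[c<=3](γ[z; MAX(a)→c](T))) → 1

== RESULT ==
z | c
s | 2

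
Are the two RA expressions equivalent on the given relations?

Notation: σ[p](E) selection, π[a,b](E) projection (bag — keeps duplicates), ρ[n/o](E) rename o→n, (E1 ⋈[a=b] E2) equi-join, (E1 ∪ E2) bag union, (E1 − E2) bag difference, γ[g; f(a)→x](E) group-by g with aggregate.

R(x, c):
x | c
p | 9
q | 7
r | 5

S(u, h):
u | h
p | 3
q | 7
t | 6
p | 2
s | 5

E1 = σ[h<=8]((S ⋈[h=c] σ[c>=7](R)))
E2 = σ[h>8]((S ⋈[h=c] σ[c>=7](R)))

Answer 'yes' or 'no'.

E1 subexpression sizes:
  S → 5
  R → 3
  σ[c>=7](R) → 2
  (S ⋈[h=c] σ[c>=7](R)) → 1
  σ[h<=8]((S ⋈[h=c] σ[c>=7](R))) → 1
E2 subexpression sizes:
  S → 5
  R → 3
  σ[c>=7](R) → 2
  (S ⋈[h=c] σ[c>=7](R)) → 1
  σ[h>8]((S ⋈[h=c] σ[c>=7](R))) → 0

E1 result:
u | h | x | c
q | 7 | q | 7
E2 result:
u | h | x | c
(0 rows)
Witness: ('q', 7, 'q', 7) appears 1× in E1 but 0× in E2.

no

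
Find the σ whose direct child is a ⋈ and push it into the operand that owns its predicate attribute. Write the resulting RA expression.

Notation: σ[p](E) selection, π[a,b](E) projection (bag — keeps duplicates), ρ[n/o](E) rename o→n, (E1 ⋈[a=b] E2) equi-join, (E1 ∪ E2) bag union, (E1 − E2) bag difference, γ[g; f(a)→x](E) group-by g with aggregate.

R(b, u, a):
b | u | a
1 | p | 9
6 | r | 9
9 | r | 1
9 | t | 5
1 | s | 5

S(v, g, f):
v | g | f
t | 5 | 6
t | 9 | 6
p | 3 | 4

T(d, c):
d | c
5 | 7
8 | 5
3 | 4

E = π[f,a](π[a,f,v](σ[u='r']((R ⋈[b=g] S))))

σ filters on u, owned by the left side.
E' = π[f,a](π[a,f,v]((σ[u='r'](R) ⋈[b=g] S)))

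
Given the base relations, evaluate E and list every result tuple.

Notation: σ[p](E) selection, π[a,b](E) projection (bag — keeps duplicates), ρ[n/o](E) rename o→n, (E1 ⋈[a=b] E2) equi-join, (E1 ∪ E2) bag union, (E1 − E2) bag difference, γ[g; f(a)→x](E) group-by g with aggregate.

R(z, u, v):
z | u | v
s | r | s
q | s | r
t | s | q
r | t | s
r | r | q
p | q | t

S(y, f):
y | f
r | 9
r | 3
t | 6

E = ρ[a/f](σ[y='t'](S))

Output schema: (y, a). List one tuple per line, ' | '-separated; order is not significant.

Row counts bottom-up:
  S → 3
  σ[y='t'](S) → 1
  ρ[a/f](σ[y='t'](S)) → 1

== RESULT ==
y | a
t | 6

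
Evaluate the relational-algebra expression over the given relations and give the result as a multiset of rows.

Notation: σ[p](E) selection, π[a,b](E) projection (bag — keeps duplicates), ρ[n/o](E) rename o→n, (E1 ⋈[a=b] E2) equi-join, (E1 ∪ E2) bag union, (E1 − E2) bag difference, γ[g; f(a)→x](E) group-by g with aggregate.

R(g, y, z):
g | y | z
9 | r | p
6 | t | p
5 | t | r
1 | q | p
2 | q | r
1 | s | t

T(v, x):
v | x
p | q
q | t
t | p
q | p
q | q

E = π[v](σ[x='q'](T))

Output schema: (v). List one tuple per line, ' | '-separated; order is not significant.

Stepwise |·|:
  T → 5
  σ[x='q'](T) → 2
  π[v](σ[x='q'](T)) → 2

== RESULT ==
v
p
q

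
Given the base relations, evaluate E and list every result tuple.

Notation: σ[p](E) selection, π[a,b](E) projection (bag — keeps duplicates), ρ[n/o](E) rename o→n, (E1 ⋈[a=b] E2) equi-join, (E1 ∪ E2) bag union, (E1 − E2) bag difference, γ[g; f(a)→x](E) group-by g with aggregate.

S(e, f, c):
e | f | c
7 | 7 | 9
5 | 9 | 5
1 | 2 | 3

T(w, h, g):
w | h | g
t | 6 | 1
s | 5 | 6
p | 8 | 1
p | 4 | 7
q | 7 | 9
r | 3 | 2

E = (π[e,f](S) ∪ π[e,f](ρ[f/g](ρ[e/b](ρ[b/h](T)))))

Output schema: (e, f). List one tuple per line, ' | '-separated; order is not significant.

Row counts bottom-up:
  S → 3
  π[e,f](S) → 3
  T → 6
  ρ[b/h](T) → 6
  ρ[e/b](ρ[b/h](T)) → 6
  ρ[f/g](ρ[e/b](ρ[b/h](T))) → 6
  π[e,f](ρ[f/g](ρ[e/b](ρ[b/h](T)))) → 6
  (π[e,f](S) ∪ π[e,f](ρ[f/g](ρ[e/b](ρ[b/h](T))))) → 9

== RESULT ==
e | f
1 | 2
3 | 2
4 | 7
5 | 6
5 | 9
6 | 1
7 | 7
7 | 9
8 | 1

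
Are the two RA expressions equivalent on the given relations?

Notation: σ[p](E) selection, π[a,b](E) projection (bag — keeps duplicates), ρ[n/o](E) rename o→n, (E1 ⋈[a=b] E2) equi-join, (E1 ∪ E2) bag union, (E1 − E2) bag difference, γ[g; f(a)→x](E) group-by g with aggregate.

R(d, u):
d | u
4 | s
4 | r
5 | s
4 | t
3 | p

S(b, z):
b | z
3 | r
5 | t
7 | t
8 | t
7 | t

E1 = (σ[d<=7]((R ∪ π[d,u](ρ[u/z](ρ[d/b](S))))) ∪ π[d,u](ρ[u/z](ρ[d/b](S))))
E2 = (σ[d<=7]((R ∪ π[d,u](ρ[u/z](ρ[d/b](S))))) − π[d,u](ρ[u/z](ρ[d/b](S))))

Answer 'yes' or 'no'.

E1 subexpression sizes:
  R → 5
  S → 5
  ρ[d/b](S) → 5
  ρ[u/z](ρ[d/b](S)) → 5
  π[d,u](ρ[u/z](ρ[d/b](S))) → 5
  (R ∪ π[d,u](ρ[u/z](ρ[d/b](S)))) → 10
  σ[d<=7]((R ∪ π[d,u](ρ[u/z](ρ[d/b](S))))) → 9
  S → 5
  ρ[d/b](S) → 5
  ρ[u/z](ρ[d/b](S)) → 5
  π[d,u](ρ[u/z](ρ[d/b](S))) → 5
  (σ[d<=7]((R ∪ π[d,u](ρ[u/z](ρ[d/b](S))))) ∪ π[d,u](ρ[u/z](ρ[d/b](S)))) → 14
E2 subexpression sizes:
  R → 5
  S → 5
  ρ[d/b](S) → 5
  ρ[u/z](ρ[d/b](S)) → 5
  π[d,u](ρ[u/z](ρ[d/b](S))) → 5
  (R ∪ π[d,u](ρ[u/z](ρ[d/b](S)))) → 10
  σ[d<=7]((R ∪ π[d,u](ρ[u/z](ρ[d/b](S))))) → 9
  S → 5
  ρ[d/b](S) → 5
  ρ[u/z](ρ[d/b](S)) → 5
  π[d,u](ρ[u/z](ρ[d/b](S))) → 5
  (σ[d<=7]((R ∪ π[d,u](ρ[u/z](ρ[d/b](S))))) − π[d,u](ρ[u/z](ρ[d/b](S)))) → 5

E1 result:
d | u
3 | p
3 | r
3 | r
4 | r
4 | s
4 | t
5 | s
5 | t
5 | t
7 | t
7 | t
7 | t
7 | t
8 | t
E2 result:
d | u
3 | p
4 | r
4 | s
4 | t
5 | s
Witness: (7, 't') appears 4× in E1 but 0× in E2.

no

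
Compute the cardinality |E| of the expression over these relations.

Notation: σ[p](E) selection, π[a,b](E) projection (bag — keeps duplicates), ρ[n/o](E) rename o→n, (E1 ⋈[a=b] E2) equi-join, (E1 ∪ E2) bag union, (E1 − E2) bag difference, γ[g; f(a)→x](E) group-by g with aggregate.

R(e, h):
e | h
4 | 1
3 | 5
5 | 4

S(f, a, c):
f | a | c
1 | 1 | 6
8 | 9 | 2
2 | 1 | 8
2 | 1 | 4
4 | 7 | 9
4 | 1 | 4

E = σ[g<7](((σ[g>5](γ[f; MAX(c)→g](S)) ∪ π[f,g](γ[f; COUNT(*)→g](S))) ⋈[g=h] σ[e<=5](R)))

Stepwise |·|:
  S → 6
  γ[f; MAX(c)→g](S) → 4
  σ[g>5](γ[f; MAX(c)→g](S)) → 3
  S → 6
  γ[f; COUNT(*)→g](S) → 4
  π[f,g](γ[f; COUNT(*)→g](S)) → 4
  (σ[g>5](γ[f; MAX(c)→g](S)) ∪ π[f,g](γ[f; COUNT(*)→g](S))) → 7
  R → 3
  σ[e<=5](R) → 3
  ((σ[g>5](γ[f; MAX(c)→g](S)) ∪ π[f,g](γ[f; COUNT(*)→g](S))) ⋈[g=h] σ[e<=5](R)) → 2
  σ[g<7](((σ[g>5](γ[f; MAX(c)→g](S)) ∪ π[f,g](γ[f; COUNT(*)→g](S))) ⋈[g=h] σ[e<=5](R))) → 2

|E| = 2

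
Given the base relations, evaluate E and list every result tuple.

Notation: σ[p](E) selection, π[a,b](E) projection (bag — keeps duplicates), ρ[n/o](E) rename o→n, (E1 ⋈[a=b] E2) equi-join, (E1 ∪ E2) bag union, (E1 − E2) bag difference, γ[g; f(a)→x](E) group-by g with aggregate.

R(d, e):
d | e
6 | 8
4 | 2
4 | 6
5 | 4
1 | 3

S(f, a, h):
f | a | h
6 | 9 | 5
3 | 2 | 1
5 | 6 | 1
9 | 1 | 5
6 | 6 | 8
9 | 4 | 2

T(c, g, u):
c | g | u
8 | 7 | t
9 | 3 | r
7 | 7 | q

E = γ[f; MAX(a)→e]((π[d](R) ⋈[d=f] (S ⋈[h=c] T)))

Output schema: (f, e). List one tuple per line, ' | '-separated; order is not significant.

Stepwise |·|:
  R → 5
  π[d](R) → 5
  S → 6
  T → 3
  (S ⋈[h=c] T) → 1
  (π[d](R) ⋈[d=f] (S ⋈[h=c] T)) → 1
  γ[f; MAX(a)→e]((π[d](R) ⋈[d=f] (S ⋈[h=c] T))) → 1

== RESULT ==
f | e
6 | 6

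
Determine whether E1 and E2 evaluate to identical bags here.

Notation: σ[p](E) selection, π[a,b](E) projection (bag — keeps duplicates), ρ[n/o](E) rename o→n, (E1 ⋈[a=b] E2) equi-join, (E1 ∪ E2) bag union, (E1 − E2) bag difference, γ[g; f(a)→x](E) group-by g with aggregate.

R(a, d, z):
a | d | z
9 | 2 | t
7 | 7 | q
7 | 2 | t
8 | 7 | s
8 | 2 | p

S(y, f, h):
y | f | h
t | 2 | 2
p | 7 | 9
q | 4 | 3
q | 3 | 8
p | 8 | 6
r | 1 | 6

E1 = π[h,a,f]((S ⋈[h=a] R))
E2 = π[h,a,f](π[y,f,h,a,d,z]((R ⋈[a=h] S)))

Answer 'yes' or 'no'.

E1 stepwise |·|:
  S → 6
  R → 5
  (S ⋈[h=a] R) → 3
  π[h,a,f]((S ⋈[h=a] R)) → 3
E2 stepwise |·|:
  R → 5
  S → 6
  (R ⋈[a=h] S) → 3
  π[y,f,h,a,d,z]((R ⋈[a=h] S)) → 3
  π[h,a,f](π[y,f,h,a,d,z]((R ⋈[a=h] S))) → 3

E1 and E2 produce the same multiset:
h | a | f
8 | 8 | 3
8 | 8 | 3
9 | 9 | 7

yes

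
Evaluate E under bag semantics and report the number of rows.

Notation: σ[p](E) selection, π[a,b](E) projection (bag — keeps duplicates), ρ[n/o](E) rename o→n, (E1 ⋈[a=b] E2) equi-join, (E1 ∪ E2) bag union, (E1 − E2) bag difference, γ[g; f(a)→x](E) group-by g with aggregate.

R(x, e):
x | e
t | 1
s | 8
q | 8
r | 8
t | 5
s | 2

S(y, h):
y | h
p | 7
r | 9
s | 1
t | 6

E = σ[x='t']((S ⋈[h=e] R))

Row counts bottom-up:
  S → 4
  R → 6
  (S ⋈[h=e] R) → 1
  σ[x='t']((S ⋈[h=e] R)) → 1

|E| = 1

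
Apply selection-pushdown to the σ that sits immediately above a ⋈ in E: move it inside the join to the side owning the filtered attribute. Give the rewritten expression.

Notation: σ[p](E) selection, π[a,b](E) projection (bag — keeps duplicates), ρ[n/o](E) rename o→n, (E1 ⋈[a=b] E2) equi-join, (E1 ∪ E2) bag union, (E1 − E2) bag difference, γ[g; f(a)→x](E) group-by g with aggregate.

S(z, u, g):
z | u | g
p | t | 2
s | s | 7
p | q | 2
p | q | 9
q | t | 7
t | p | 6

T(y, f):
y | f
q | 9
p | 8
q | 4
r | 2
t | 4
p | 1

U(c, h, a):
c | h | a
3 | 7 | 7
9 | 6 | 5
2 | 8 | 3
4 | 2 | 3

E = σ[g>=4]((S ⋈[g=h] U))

σ filters on g, owned by the left side.
E' = (σ[g>=4](S) ⋈[g=h] U)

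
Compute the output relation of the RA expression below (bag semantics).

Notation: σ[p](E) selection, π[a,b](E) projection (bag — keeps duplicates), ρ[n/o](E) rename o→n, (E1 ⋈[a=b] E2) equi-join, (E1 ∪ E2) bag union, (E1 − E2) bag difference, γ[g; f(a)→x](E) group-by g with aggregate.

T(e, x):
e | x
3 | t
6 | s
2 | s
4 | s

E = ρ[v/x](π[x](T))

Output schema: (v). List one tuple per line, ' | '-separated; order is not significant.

Stepwise |·|:
  T → 4
  π[x](T) → 4
  ρ[v/x](π[x](T)) → 4

== RESULT ==
v
s
s
s
t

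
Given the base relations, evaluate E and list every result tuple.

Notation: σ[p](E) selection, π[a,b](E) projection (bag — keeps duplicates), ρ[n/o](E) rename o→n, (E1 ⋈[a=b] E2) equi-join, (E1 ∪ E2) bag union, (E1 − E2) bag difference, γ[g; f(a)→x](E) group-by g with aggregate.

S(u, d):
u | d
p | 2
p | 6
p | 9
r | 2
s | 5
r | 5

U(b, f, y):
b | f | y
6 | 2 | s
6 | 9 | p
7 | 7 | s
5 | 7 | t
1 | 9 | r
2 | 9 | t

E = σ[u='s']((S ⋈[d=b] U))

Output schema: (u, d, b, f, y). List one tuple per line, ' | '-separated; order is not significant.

Stepwise |·|:
  S → 6
  U → 6
  (S ⋈[d=b] U) → 6
  σ[u='s']((S ⋈[d=b] U)) → 1

== RESULT ==
u | d | b | f | y
s | 5 | 5 | 7 | t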